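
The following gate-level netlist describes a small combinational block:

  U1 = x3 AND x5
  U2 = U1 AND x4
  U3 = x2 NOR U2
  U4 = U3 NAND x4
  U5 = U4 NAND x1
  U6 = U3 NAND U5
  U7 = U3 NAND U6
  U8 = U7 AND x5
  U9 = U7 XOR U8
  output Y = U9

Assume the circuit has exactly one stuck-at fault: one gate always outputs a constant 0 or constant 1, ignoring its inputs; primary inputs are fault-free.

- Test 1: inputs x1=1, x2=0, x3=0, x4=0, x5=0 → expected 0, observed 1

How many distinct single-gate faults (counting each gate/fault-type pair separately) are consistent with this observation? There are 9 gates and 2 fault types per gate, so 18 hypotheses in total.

8

Fault-free: U1=0, U2=0, U3=1, U4=1, U5=0, U6=1, U7=0, U8=0, U9=0 → 0. Observed 1.
  U1: none of the 2 fault types match ✗
  U2: stuck-at-1 ✓; others ✗
  U3: stuck-at-0 ✓; others ✗
  U4: stuck-at-0 ✓; others ✗
  U5: stuck-at-1 ✓; others ✗
  U6: stuck-at-0 ✓; others ✗
  U7: stuck-at-1 ✓; others ✗
  U8: stuck-at-1 ✓; others ✗
  U9: stuck-at-1 ✓; others ✗
Consistent faults: {U2 stuck-at-1, U3 stuck-at-0, U4 stuck-at-0, U5 stuck-at-1, U6 stuck-at-0, U7 stuck-at-1, U8 stuck-at-1, U9 stuck-at-1} — 8 in all.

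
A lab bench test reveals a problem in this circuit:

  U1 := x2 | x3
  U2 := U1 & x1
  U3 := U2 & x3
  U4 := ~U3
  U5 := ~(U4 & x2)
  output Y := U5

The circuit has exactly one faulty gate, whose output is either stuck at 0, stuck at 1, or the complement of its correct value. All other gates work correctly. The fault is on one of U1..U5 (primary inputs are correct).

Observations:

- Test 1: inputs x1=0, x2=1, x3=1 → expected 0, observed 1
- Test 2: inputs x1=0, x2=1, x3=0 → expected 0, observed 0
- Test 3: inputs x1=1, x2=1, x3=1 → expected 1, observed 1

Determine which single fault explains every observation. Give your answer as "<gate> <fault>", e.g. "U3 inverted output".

Fault-free values for test 1 (x1=0, x2=1, x3=1): U1=1, U2=0, U3=0, U4=1, U5=0, giving Y=0. Observed 1.
Test 1: faults giving observed 1 are {U2 stuck-at-1, U2 inverted output, U3 stuck-at-1, U3 inverted output, U4 stuck-at-0, U4 inverted output, U5 stuck-at-1, U5 inverted output}.
Test 2 (x1=0, x2=1, x3=0): fault-free U1=1, U2=0, U3=0, U4=1, U5=0 → 0; observed 0. Eliminates U3 stuck-at-1, U3 inverted output, U4 stuck-at-0, U4 inverted output, U5 stuck-at-1, U5 inverted output.
Test 3 (x1=1, x2=1, x3=1): fault-free U1=1, U2=1, U3=1, U4=0, U5=1 → 1; observed 1. Eliminates U2 inverted output.
Only U2 stuck-at-1 is consistent with every test.

U2 stuck-at-1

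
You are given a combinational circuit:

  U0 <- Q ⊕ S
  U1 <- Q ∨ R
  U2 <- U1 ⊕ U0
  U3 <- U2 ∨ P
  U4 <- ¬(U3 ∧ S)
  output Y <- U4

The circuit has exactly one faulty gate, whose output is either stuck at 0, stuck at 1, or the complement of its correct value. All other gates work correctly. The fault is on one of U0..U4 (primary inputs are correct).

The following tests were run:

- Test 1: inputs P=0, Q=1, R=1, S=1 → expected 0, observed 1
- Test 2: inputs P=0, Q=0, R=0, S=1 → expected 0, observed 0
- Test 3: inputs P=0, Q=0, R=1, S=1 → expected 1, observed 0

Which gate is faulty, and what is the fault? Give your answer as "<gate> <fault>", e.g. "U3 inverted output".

Fault-free values for test 1 (P=0, Q=1, R=1, S=1): U0=0, U1=1, U2=1, U3=1, U4=0, giving Y=0. Observed 1.
Test 1: faults giving observed 1 are {U0 stuck-at-1, U0 inverted output, U1 stuck-at-0, U1 inverted output, U2 stuck-at-0, U2 inverted output, U3 stuck-at-0, U3 inverted output, U4 stuck-at-1, U4 inverted output}.
Test 2 (P=0, Q=0, R=0, S=1): fault-free U0=1, U1=0, U2=1, U3=1, U4=0 → 0; observed 0. Eliminates U0 inverted output, U1 inverted output, U2 stuck-at-0, U2 inverted output, U3 stuck-at-0, U3 inverted output, U4 stuck-at-1, U4 inverted output.
Test 3 (P=0, Q=0, R=1, S=1): fault-free U0=1, U1=1, U2=0, U3=0, U4=1 → 1; observed 0. Eliminates U0 stuck-at-1.
Only U1 stuck-at-0 is consistent with every test.

U1 stuck-at-0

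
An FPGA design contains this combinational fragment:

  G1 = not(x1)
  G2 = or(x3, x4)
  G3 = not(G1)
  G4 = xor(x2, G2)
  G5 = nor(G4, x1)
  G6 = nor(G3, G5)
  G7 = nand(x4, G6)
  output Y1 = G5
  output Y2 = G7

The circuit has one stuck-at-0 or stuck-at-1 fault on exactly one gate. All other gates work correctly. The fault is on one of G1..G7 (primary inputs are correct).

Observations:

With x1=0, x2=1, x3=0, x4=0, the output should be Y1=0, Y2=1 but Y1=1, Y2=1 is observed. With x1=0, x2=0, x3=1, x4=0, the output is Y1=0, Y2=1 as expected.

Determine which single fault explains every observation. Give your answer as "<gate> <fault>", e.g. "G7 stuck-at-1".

Fault-free values for test 1 (x1=0, x2=1, x3=0, x4=0): G1=1, G2=0, G3=0, G4=1, G5=0, G6=1, G7=1, giving Y1=0, Y2=1. Observed Y1=1, Y2=1.
Test 1: faults giving observed Y1=1, Y2=1 are {G2 stuck-at-1, G4 stuck-at-0, G5 stuck-at-1}.
Test 2 (x1=0, x2=0, x3=1, x4=0): fault-free G1=1, G2=1, G3=0, G4=1, G5=0, G6=1, G7=1 → Y1=0, Y2=1; observed Y1=0, Y2=1. Eliminates G4 stuck-at-0, G5 stuck-at-1.
Only G2 stuck-at-1 is consistent with every test.

G2 stuck-at-1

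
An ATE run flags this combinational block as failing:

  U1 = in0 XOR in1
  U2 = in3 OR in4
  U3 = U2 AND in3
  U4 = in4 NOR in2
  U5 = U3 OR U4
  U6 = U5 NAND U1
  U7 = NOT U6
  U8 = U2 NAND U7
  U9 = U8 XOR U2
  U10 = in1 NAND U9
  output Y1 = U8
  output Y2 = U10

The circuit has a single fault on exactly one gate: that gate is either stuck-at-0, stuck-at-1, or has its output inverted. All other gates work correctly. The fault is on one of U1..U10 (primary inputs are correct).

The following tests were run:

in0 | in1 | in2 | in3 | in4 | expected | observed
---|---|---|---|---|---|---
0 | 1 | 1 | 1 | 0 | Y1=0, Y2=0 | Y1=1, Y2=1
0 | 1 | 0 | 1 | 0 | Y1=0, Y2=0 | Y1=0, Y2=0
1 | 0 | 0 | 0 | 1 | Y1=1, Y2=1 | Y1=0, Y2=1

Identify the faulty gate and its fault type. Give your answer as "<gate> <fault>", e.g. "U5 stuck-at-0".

U3 inverted output

Fault-free values for test 1 (in0=0, in1=1, in2=1, in3=1, in4=0): U1=1, U2=1, U3=1, U4=0, U5=1, U6=0, U7=1, U8=0, U9=1, U10=0, giving Y1=0, Y2=0. Observed Y1=1, Y2=1.
Test 1: faults giving observed Y1=1, Y2=1 are {U1 stuck-at-0, U1 inverted output, U3 stuck-at-0, U3 inverted output, U5 stuck-at-0, U5 inverted output, U6 stuck-at-1, U6 inverted output, U7 stuck-at-0, U7 inverted output, U8 stuck-at-1, U8 inverted output}.
Test 2 (in0=0, in1=1, in2=0, in3=1, in4=0): fault-free U1=1, U2=1, U3=1, U4=1, U5=1, U6=0, U7=1, U8=0, U9=1, U10=0 → Y1=0, Y2=0; observed Y1=0, Y2=0. Eliminates U1 stuck-at-0, U1 inverted output, U5 stuck-at-0, U5 inverted output, U6 stuck-at-1, U6 inverted output, U7 stuck-at-0, U7 inverted output, U8 stuck-at-1, U8 inverted output.
Test 3 (in0=1, in1=0, in2=0, in3=0, in4=1): fault-free U1=1, U2=1, U3=0, U4=0, U5=0, U6=1, U7=0, U8=1, U9=0, U10=1 → Y1=1, Y2=1; observed Y1=0, Y2=1. Eliminates U3 stuck-at-0.
Only U3 inverted output is consistent with every test.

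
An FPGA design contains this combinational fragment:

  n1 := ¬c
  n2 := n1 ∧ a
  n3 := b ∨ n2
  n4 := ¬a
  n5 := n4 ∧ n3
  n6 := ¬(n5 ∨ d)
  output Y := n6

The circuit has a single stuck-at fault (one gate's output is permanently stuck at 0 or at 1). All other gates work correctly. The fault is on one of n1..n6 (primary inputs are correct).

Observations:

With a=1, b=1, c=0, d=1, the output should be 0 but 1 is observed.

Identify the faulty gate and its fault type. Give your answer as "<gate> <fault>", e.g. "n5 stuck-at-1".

Fault-free values for test 1 (a=1, b=1, c=0, d=1): n1=1, n2=1, n3=1, n4=0, n5=0, n6=0, giving Y=0. Observed 1.
Test 1: faults giving observed 1 are {n6 stuck-at-1}.
Only n6 stuck-at-1 is consistent with every test.

n6 stuck-at-1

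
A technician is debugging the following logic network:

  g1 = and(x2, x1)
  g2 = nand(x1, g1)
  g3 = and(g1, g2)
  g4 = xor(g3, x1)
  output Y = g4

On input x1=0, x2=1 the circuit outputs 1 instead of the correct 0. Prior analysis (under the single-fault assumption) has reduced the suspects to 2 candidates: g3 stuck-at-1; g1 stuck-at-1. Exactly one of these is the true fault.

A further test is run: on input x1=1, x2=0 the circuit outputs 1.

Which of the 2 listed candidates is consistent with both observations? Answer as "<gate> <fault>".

g1 stuck-at-1

Evaluate each candidate on input x1=1, x2=0:
  g3 stuck-at-1: g1=0, g2=1, g3=1 [stuck-at-1], g4=0 → 0 — eliminated
  g1 stuck-at-1: g1=1 [stuck-at-1], g2=0, g3=0, g4=1 → 1 — matches
Only g1 stuck-at-1 reproduces the observed 1.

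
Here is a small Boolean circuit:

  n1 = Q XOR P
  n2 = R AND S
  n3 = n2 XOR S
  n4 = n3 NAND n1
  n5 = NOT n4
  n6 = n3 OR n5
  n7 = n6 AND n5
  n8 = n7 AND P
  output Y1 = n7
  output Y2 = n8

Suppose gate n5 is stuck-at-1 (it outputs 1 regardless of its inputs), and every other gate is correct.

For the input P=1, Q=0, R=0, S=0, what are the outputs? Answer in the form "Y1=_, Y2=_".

Propagate with n5 forced: n1=1, n2=0, n3=0, n4=1, n5=1 [stuck-at-1], n6=1, n7=1, n8=1.
So the outputs are Y1=1, Y2=1. (Without the fault they would be Y1=0, Y2=0.)

Y1=1, Y2=1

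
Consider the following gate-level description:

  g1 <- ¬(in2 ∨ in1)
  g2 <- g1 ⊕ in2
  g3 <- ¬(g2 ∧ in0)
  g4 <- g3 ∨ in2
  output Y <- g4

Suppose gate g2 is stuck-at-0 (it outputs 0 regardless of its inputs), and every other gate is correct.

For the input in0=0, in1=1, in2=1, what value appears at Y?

1

Propagate with g2 forced: g1=0, g2=0 [stuck-at-0], g3=1, g4=1.
So Y = 1. (Same as the fault-free value — the fault is masked on this input.)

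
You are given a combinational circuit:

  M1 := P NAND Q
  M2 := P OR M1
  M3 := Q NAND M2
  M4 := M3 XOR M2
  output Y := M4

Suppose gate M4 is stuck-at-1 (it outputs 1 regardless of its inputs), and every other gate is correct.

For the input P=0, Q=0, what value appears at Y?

1

Propagate with M4 forced: M1=1, M2=1, M3=1, M4=1 [stuck-at-1].
So Y = 1. (Without the fault it would be 0.)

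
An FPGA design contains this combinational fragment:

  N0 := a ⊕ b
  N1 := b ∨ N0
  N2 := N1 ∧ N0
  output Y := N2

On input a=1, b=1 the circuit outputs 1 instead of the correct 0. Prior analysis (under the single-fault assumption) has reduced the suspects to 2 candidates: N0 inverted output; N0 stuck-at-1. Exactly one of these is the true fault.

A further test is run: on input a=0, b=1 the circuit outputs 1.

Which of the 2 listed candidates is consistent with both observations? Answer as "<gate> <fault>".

N0 stuck-at-1

Evaluate each candidate on input a=0, b=1:
  N0 inverted output: N0=0 [inverted output], N1=1, N2=0 → 0 — eliminated
  N0 stuck-at-1: N0=1 [stuck-at-1], N1=1, N2=1 → 1 — matches
Only N0 stuck-at-1 reproduces the observed 1.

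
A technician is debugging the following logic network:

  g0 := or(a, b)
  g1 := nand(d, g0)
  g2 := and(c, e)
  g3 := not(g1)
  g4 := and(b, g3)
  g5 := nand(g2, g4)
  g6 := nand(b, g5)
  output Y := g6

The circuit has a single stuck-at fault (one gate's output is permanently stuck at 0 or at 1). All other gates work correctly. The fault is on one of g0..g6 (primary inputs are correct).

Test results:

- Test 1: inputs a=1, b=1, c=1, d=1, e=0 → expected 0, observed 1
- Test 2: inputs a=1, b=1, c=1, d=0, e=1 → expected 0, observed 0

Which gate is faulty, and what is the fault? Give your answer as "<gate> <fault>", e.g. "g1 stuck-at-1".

Fault-free values for test 1 (a=1, b=1, c=1, d=1, e=0): g0=1, g1=0, g2=0, g3=1, g4=1, g5=1, g6=0, giving Y=0. Observed 1.
Test 1: faults giving observed 1 are {g2 stuck-at-1, g5 stuck-at-0, g6 stuck-at-1}.
Test 2 (a=1, b=1, c=1, d=0, e=1): fault-free g0=1, g1=1, g2=1, g3=0, g4=0, g5=1, g6=0 → 0; observed 0. Eliminates g5 stuck-at-0, g6 stuck-at-1.
Only g2 stuck-at-1 is consistent with every test.

g2 stuck-at-1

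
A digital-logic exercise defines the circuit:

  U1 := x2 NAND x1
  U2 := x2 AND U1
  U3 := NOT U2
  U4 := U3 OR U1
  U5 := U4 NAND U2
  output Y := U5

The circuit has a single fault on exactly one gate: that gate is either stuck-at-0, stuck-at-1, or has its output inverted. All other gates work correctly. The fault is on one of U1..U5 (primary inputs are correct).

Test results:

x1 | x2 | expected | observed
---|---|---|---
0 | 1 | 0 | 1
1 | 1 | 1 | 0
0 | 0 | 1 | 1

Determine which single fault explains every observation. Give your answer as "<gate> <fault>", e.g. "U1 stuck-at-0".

U1 inverted output

Fault-free values for test 1 (x1=0, x2=1): U1=1, U2=1, U3=0, U4=1, U5=0, giving Y=0. Observed 1.
Test 1: faults giving observed 1 are {U1 stuck-at-0, U1 inverted output, U2 stuck-at-0, U2 inverted output, U4 stuck-at-0, U4 inverted output, U5 stuck-at-1, U5 inverted output}.
Test 2 (x1=1, x2=1): fault-free U1=0, U2=0, U3=1, U4=1, U5=1 → 1; observed 0. Eliminates U1 stuck-at-0, U2 stuck-at-0, U2 inverted output, U4 stuck-at-0, U4 inverted output, U5 stuck-at-1.
Test 3 (x1=0, x2=0): fault-free U1=1, U2=0, U3=1, U4=1, U5=1 → 1; observed 1. Eliminates U5 inverted output.
Only U1 inverted output is consistent with every test.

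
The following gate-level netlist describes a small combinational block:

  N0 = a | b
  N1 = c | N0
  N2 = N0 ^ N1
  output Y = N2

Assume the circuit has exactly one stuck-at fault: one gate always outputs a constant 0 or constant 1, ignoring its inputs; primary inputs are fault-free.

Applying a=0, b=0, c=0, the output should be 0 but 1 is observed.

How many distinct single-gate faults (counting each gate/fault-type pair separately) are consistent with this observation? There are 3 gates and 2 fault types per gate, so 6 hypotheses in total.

Fault-free: N0=0, N1=0, N2=0 → 0. Observed 1.
  N0 stuck-at-0: output 0 ✗
  N0 stuck-at-1: output 0 ✗
  N1 stuck-at-0: output 0 ✗
  N1 stuck-at-1: output 1 ✓
  N2 stuck-at-0: output 0 ✗
  N2 stuck-at-1: output 1 ✓
Consistent faults: {N1 stuck-at-1, N2 stuck-at-1} — 2 in all.

2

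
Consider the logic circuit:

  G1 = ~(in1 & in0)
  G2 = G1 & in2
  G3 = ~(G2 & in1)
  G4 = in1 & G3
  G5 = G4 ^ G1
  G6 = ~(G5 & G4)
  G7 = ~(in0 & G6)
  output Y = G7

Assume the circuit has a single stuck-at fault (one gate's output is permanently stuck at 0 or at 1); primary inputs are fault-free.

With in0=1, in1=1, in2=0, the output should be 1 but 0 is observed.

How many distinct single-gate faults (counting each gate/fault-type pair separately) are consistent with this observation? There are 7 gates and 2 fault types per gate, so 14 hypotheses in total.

7

Fault-free: G1=0, G2=0, G3=1, G4=1, G5=1, G6=0, G7=1 → 1. Observed 0.
  G1 stuck-at-0: output 1 ✗
  G1 stuck-at-1: output 0 ✓
  G2 stuck-at-0: output 1 ✗
  G2 stuck-at-1: output 0 ✓
  G3 stuck-at-0: output 0 ✓
  G3 stuck-at-1: output 1 ✗
  G4 stuck-at-0: output 0 ✓
  G4 stuck-at-1: output 1 ✗
  G5 stuck-at-0: output 0 ✓
  G5 stuck-at-1: output 1 ✗
  G6 stuck-at-0: output 1 ✗
  G6 stuck-at-1: output 0 ✓
  G7 stuck-at-0: output 0 ✓
  G7 stuck-at-1: output 1 ✗
Consistent faults: {G1 stuck-at-1, G2 stuck-at-1, G3 stuck-at-0, G4 stuck-at-0, G5 stuck-at-0, G6 stuck-at-1, G7 stuck-at-0} — 7 in all.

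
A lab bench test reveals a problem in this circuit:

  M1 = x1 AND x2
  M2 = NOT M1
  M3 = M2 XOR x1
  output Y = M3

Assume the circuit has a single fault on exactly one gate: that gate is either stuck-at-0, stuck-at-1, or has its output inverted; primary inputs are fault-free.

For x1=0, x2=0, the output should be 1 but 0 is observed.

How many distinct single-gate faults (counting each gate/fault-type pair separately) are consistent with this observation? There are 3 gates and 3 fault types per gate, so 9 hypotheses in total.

Fault-free: M1=0, M2=1, M3=1 → 1. Observed 0.
  M1 stuck-at-0: output 1 ✗
  M1 stuck-at-1: output 0 ✓
  M1 inverted output: output 0 ✓
  M2 stuck-at-0: output 0 ✓
  M2 stuck-at-1: output 1 ✗
  M2 inverted output: output 0 ✓
  M3 stuck-at-0: output 0 ✓
  M3 stuck-at-1: output 1 ✗
  M3 inverted output: output 0 ✓
Consistent faults: {M1 stuck-at-1, M1 inverted output, M2 stuck-at-0, M2 inverted output, M3 stuck-at-0, M3 inverted output} — 6 in all.

6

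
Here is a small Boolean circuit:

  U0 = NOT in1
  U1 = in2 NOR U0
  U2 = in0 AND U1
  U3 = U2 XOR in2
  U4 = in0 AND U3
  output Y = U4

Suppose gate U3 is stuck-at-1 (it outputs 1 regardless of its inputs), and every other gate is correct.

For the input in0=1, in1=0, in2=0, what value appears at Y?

Propagate with U3 forced: U0=1, U1=0, U2=0, U3=1 [stuck-at-1], U4=1.
So Y = 1. (Without the fault it would be 0.)

1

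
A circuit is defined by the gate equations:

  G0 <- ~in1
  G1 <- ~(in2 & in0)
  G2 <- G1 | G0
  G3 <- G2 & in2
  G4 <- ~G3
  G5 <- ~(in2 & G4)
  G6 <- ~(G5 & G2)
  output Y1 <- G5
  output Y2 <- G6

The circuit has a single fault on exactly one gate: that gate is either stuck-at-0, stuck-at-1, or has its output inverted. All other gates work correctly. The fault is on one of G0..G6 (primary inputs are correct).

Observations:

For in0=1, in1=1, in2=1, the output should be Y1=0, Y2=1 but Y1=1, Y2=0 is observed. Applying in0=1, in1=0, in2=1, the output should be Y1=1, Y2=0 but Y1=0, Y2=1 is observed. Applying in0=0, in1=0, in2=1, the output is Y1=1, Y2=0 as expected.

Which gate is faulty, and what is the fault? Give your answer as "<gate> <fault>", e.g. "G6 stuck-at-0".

G0 inverted output

Fault-free values for test 1 (in0=1, in1=1, in2=1): G0=0, G1=0, G2=0, G3=0, G4=1, G5=0, G6=1, giving Y1=0, Y2=1. Observed Y1=1, Y2=0.
Test 1: faults giving observed Y1=1, Y2=0 are {G0 stuck-at-1, G0 inverted output, G1 stuck-at-1, G1 inverted output, G2 stuck-at-1, G2 inverted output}.
Test 2 (in0=1, in1=0, in2=1): fault-free G0=1, G1=0, G2=1, G3=1, G4=0, G5=1, G6=0 → Y1=1, Y2=0; observed Y1=0, Y2=1. Eliminates G0 stuck-at-1, G1 stuck-at-1, G1 inverted output, G2 stuck-at-1.
Test 3 (in0=0, in1=0, in2=1): fault-free G0=1, G1=1, G2=1, G3=1, G4=0, G5=1, G6=0 → Y1=1, Y2=0; observed Y1=1, Y2=0. Eliminates G2 inverted output.
Only G0 inverted output is consistent with every test.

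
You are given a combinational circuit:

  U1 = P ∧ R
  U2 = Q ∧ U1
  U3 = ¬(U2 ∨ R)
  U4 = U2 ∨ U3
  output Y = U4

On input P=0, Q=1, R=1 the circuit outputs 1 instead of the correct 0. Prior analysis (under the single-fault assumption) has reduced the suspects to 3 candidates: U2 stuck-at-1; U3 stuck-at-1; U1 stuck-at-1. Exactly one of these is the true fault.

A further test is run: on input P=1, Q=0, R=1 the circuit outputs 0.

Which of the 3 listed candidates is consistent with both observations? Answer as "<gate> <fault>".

Evaluate each candidate on input P=1, Q=0, R=1:
  U2 stuck-at-1: U1=1, U2=1 [stuck-at-1], U3=0, U4=1 → 1 — eliminated
  U3 stuck-at-1: U1=1, U2=0, U3=1 [stuck-at-1], U4=1 → 1 — eliminated
  U1 stuck-at-1: U1=1 [stuck-at-1], U2=0, U3=0, U4=0 → 0 — matches
Only U1 stuck-at-1 reproduces the observed 0.

U1 stuck-at-1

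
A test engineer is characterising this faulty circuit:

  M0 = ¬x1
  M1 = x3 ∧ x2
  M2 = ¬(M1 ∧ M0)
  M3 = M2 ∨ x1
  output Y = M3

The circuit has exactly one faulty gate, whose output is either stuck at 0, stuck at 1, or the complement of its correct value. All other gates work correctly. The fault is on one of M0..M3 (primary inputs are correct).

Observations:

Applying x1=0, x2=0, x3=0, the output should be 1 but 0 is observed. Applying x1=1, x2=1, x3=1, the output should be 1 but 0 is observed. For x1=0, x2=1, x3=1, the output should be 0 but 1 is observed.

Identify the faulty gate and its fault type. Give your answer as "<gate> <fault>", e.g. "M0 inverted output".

M3 inverted output

Fault-free values for test 1 (x1=0, x2=0, x3=0): M0=1, M1=0, M2=1, M3=1, giving Y=1. Observed 0.
Test 1: faults giving observed 0 are {M1 stuck-at-1, M1 inverted output, M2 stuck-at-0, M2 inverted output, M3 stuck-at-0, M3 inverted output}.
Test 2 (x1=1, x2=1, x3=1): fault-free M0=0, M1=1, M2=1, M3=1 → 1; observed 0. Eliminates M1 stuck-at-1, M1 inverted output, M2 stuck-at-0, M2 inverted output.
Test 3 (x1=0, x2=1, x3=1): fault-free M0=1, M1=1, M2=0, M3=0 → 0; observed 1. Eliminates M3 stuck-at-0.
Only M3 inverted output is consistent with every test.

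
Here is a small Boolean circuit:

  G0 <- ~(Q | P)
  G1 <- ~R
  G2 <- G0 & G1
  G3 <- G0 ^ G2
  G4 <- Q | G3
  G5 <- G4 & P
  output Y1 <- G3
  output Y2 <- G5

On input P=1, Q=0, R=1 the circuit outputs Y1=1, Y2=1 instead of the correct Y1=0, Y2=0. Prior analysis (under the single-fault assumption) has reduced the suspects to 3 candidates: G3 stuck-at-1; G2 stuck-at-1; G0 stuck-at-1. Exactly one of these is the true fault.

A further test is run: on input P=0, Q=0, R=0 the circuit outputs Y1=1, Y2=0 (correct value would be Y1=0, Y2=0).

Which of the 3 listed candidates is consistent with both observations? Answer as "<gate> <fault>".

Evaluate each candidate on input P=0, Q=0, R=0:
  G3 stuck-at-1: G0=1, G1=1, G2=1, G3=1 [stuck-at-1], G4=1, G5=0 → Y1=1, Y2=0 — matches
  G2 stuck-at-1: G0=1, G1=1, G2=1 [stuck-at-1], G3=0, G4=0, G5=0 → Y1=0, Y2=0 — eliminated
  G0 stuck-at-1: G0=1 [stuck-at-1], G1=1, G2=1, G3=0, G4=0, G5=0 → Y1=0, Y2=0 — eliminated
Only G3 stuck-at-1 reproduces the observed Y1=1, Y2=0.

G3 stuck-at-1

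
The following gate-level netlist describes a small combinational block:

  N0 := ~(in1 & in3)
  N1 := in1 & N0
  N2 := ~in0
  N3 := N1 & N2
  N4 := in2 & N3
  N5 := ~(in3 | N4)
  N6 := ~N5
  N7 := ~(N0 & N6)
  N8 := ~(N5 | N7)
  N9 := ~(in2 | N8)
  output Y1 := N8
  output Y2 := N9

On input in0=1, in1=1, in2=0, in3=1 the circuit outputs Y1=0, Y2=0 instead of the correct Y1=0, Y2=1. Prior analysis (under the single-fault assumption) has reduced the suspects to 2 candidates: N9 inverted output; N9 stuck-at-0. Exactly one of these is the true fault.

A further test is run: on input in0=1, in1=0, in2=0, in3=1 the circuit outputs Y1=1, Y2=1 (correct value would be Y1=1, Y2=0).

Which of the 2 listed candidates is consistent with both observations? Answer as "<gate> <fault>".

N9 inverted output

Evaluate each candidate on input in0=1, in1=0, in2=0, in3=1:
  N9 inverted output: N0=1, N1=0, N2=0, N3=0, N4=0, N5=0, N6=1, N7=0, N8=1, N9=1 [inverted output] → Y1=1, Y2=1 — matches
  N9 stuck-at-0: N0=1, N1=0, N2=0, N3=0, N4=0, N5=0, N6=1, N7=0, N8=1, N9=0 [stuck-at-0] → Y1=1, Y2=0 — eliminated
Only N9 inverted output reproduces the observed Y1=1, Y2=1.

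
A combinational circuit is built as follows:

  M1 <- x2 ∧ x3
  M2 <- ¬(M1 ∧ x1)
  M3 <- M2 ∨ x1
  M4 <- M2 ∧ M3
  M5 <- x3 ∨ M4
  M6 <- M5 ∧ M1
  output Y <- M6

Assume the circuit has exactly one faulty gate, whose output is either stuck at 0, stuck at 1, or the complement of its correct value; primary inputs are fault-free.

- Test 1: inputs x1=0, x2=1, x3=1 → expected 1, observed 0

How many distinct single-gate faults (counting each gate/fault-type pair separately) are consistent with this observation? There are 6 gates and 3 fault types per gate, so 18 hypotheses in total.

Fault-free: M1=1, M2=1, M3=1, M4=1, M5=1, M6=1 → 1. Observed 0.
  M1: stuck-at-0, inverted output ✓; others ✗
  M2: none of the 3 fault types match ✗
  M3: none of the 3 fault types match ✗
  M4: none of the 3 fault types match ✗
  M5: stuck-at-0, inverted output ✓; others ✗
  M6: stuck-at-0, inverted output ✓; others ✗
Consistent faults: {M1 stuck-at-0, M1 inverted output, M5 stuck-at-0, M5 inverted output, M6 stuck-at-0, M6 inverted output} — 6 in all.

6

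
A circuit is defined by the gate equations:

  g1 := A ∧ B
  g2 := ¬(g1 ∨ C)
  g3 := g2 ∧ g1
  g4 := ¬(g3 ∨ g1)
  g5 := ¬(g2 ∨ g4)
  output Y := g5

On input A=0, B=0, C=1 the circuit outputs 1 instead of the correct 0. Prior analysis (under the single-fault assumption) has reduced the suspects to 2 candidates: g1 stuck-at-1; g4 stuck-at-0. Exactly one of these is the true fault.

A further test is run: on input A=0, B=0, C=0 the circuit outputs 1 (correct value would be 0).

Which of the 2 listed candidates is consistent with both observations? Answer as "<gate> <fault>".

g1 stuck-at-1

Evaluate each candidate on input A=0, B=0, C=0:
  g1 stuck-at-1: g1=1 [stuck-at-1], g2=0, g3=0, g4=0, g5=1 → 1 — matches
  g4 stuck-at-0: g1=0, g2=1, g3=0, g4=0 [stuck-at-0], g5=0 → 0 — eliminated
Only g1 stuck-at-1 reproduces the observed 1.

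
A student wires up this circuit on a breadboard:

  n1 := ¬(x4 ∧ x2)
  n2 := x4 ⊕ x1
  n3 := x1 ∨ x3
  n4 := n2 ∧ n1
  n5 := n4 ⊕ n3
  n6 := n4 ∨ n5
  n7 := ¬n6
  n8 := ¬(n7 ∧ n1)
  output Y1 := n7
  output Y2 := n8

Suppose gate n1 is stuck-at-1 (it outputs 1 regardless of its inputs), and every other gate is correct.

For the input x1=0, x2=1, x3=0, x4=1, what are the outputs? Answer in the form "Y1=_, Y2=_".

Propagate with n1 forced: n1=1 [stuck-at-1], n2=1, n3=0, n4=1, n5=1, n6=1, n7=0, n8=1.
So the outputs are Y1=0, Y2=1. (Without the fault they would be Y1=1, Y2=1.)

Y1=0, Y2=1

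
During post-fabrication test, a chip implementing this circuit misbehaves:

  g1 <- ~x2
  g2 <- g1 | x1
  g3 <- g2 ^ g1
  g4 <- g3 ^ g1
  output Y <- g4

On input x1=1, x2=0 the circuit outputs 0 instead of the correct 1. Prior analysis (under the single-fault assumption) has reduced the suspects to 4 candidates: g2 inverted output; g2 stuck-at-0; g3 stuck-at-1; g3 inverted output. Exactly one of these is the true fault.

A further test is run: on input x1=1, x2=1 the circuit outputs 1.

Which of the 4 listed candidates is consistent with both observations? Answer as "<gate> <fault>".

Evaluate each candidate on input x1=1, x2=1:
  g2 inverted output: g1=0, g2=0 [inverted output], g3=0, g4=0 → 0 — eliminated
  g2 stuck-at-0: g1=0, g2=0 [stuck-at-0], g3=0, g4=0 → 0 — eliminated
  g3 stuck-at-1: g1=0, g2=1, g3=1 [stuck-at-1], g4=1 → 1 — matches
  g3 inverted output: g1=0, g2=1, g3=0 [inverted output], g4=0 → 0 — eliminated
Only g3 stuck-at-1 reproduces the observed 1.

g3 stuck-at-1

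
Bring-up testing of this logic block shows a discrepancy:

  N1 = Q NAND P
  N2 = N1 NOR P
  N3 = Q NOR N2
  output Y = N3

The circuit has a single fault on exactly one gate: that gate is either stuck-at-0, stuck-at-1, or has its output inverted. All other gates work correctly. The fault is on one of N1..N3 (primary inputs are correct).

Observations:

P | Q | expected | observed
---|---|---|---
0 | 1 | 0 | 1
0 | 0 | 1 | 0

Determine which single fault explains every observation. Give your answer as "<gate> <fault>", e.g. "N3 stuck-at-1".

Fault-free values for test 1 (P=0, Q=1): N1=1, N2=0, N3=0, giving Y=0. Observed 1.
Test 1: faults giving observed 1 are {N3 stuck-at-1, N3 inverted output}.
Test 2 (P=0, Q=0): fault-free N1=1, N2=0, N3=1 → 1; observed 0. Eliminates N3 stuck-at-1.
Only N3 inverted output is consistent with every test.

N3 inverted output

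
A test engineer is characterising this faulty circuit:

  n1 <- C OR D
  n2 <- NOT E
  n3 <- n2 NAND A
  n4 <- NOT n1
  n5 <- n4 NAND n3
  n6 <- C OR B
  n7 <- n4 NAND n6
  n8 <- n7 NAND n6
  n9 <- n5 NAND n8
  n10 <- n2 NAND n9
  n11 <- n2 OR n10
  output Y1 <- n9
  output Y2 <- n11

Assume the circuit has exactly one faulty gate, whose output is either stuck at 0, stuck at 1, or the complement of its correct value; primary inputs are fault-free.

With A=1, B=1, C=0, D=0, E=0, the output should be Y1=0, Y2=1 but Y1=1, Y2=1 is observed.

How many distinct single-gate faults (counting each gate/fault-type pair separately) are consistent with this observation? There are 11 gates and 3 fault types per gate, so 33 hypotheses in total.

16

Fault-free: n1=0, n2=1, n3=0, n4=1, n5=1, n6=1, n7=0, n8=1, n9=0, n10=1, n11=1 → Y1=0, Y2=1. Observed Y1=1, Y2=1.
  n1: stuck-at-1, inverted output ✓; others ✗
  n2: stuck-at-0, inverted output ✓; others ✗
  n3: stuck-at-1, inverted output ✓; others ✗
  n4: stuck-at-0, inverted output ✓; others ✗
  n5: stuck-at-0, inverted output ✓; others ✗
  n6: none of the 3 fault types match ✗
  n7: stuck-at-1, inverted output ✓; others ✗
  n8: stuck-at-0, inverted output ✓; others ✗
  n9: stuck-at-1, inverted output ✓; others ✗
  n10: none of the 3 fault types match ✗
  n11: none of the 3 fault types match ✗
Consistent faults: {n1 stuck-at-1, n1 inverted output, n2 stuck-at-0, n2 inverted output, n3 stuck-at-1, n3 inverted output, n4 stuck-at-0, n4 inverted output, n5 stuck-at-0, n5 inverted output, n7 stuck-at-1, n7 inverted output, n8 stuck-at-0, n8 inverted output, n9 stuck-at-1, n9 inverted output} — 16 in all.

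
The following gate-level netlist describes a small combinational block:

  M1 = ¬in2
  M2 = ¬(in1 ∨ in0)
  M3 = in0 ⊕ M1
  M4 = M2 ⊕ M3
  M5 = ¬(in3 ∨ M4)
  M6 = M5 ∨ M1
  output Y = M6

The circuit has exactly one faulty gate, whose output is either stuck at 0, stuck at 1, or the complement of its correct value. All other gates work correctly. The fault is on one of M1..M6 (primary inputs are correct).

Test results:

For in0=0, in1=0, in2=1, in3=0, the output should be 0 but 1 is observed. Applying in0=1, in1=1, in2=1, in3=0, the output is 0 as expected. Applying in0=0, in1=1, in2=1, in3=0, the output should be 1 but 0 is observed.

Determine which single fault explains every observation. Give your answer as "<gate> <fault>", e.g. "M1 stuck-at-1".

M3 stuck-at-1

Fault-free values for test 1 (in0=0, in1=0, in2=1, in3=0): M1=0, M2=1, M3=0, M4=1, M5=0, M6=0, giving Y=0. Observed 1.
Test 1: faults giving observed 1 are {M1 stuck-at-1, M1 inverted output, M2 stuck-at-0, M2 inverted output, M3 stuck-at-1, M3 inverted output, M4 stuck-at-0, M4 inverted output, M5 stuck-at-1, M5 inverted output, M6 stuck-at-1, M6 inverted output}.
Test 2 (in0=1, in1=1, in2=1, in3=0): fault-free M1=0, M2=0, M3=1, M4=1, M5=0, M6=0 → 0; observed 0. Eliminates M1 stuck-at-1, M1 inverted output, M2 inverted output, M3 inverted output, M4 stuck-at-0, M4 inverted output, M5 stuck-at-1, M5 inverted output, M6 stuck-at-1, M6 inverted output.
Test 3 (in0=0, in1=1, in2=1, in3=0): fault-free M1=0, M2=0, M3=0, M4=0, M5=1, M6=1 → 1; observed 0. Eliminates M2 stuck-at-0.
Only M3 stuck-at-1 is consistent with every test.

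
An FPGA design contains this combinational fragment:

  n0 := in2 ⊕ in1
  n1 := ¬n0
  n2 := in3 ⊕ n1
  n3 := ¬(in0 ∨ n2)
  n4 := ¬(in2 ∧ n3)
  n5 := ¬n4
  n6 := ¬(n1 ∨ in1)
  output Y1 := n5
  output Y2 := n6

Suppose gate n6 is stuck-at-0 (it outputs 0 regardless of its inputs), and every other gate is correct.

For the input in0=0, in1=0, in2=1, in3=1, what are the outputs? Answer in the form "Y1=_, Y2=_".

Y1=0, Y2=0

Propagate with n6 forced: n0=1, n1=0, n2=1, n3=0, n4=1, n5=0, n6=0 [stuck-at-0].
So the outputs are Y1=0, Y2=0. (Without the fault they would be Y1=0, Y2=1.)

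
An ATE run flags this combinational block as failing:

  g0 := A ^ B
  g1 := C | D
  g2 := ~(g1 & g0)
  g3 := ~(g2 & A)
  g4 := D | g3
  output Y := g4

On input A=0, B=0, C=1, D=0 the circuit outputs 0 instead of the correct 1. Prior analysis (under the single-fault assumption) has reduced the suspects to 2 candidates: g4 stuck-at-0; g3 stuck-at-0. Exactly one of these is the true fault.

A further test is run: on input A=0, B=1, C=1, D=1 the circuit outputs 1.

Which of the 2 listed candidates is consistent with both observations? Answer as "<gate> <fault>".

g3 stuck-at-0

Evaluate each candidate on input A=0, B=1, C=1, D=1:
  g4 stuck-at-0: g0=1, g1=1, g2=0, g3=1, g4=0 [stuck-at-0] → 0 — eliminated
  g3 stuck-at-0: g0=1, g1=1, g2=0, g3=0 [stuck-at-0], g4=1 → 1 — matches
Only g3 stuck-at-0 reproduces the observed 1.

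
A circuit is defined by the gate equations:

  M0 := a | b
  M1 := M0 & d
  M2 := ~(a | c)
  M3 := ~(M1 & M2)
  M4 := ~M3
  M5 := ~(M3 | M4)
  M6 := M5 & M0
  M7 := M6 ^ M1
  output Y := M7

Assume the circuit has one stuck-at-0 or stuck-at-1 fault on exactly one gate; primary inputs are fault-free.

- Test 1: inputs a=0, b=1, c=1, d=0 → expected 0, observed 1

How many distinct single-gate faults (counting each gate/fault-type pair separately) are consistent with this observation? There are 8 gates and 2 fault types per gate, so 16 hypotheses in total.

Fault-free: M0=1, M1=0, M2=0, M3=1, M4=0, M5=0, M6=0, M7=0 → 0. Observed 1.
  M0: none of the 2 fault types match ✗
  M1: stuck-at-1 ✓; others ✗
  M2: none of the 2 fault types match ✗
  M3: none of the 2 fault types match ✗
  M4: none of the 2 fault types match ✗
  M5: stuck-at-1 ✓; others ✗
  M6: stuck-at-1 ✓; others ✗
  M7: stuck-at-1 ✓; others ✗
Consistent faults: {M1 stuck-at-1, M5 stuck-at-1, M6 stuck-at-1, M7 stuck-at-1} — 4 in all.

4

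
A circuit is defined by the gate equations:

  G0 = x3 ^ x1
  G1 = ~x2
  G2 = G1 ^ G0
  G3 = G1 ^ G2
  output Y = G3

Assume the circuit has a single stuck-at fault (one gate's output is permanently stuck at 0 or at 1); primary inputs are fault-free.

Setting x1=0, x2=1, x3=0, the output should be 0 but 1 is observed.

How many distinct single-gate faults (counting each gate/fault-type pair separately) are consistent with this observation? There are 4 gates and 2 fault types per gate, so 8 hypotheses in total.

3

Fault-free: G0=0, G1=0, G2=0, G3=0 → 0. Observed 1.
  G0 stuck-at-0: output 0 ✗
  G0 stuck-at-1: output 1 ✓
  G1 stuck-at-0: output 0 ✗
  G1 stuck-at-1: output 0 ✗
  G2 stuck-at-0: output 0 ✗
  G2 stuck-at-1: output 1 ✓
  G3 stuck-at-0: output 0 ✗
  G3 stuck-at-1: output 1 ✓
Consistent faults: {G0 stuck-at-1, G2 stuck-at-1, G3 stuck-at-1} — 3 in all.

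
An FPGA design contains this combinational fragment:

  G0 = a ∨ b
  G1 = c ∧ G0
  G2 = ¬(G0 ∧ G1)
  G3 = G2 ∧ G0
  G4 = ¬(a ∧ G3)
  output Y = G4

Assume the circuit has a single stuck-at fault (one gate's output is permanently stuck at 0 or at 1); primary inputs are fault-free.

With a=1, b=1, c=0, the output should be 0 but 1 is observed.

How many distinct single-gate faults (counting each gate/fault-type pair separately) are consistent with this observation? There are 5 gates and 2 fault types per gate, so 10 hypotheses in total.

Fault-free: G0=1, G1=0, G2=1, G3=1, G4=0 → 0. Observed 1.
  G0 stuck-at-0: output 1 ✓
  G0 stuck-at-1: output 0 ✗
  G1 stuck-at-0: output 0 ✗
  G1 stuck-at-1: output 1 ✓
  G2 stuck-at-0: output 1 ✓
  G2 stuck-at-1: output 0 ✗
  G3 stuck-at-0: output 1 ✓
  G3 stuck-at-1: output 0 ✗
  G4 stuck-at-0: output 0 ✗
  G4 stuck-at-1: output 1 ✓
Consistent faults: {G0 stuck-at-0, G1 stuck-at-1, G2 stuck-at-0, G3 stuck-at-0, G4 stuck-at-1} — 5 in all.

5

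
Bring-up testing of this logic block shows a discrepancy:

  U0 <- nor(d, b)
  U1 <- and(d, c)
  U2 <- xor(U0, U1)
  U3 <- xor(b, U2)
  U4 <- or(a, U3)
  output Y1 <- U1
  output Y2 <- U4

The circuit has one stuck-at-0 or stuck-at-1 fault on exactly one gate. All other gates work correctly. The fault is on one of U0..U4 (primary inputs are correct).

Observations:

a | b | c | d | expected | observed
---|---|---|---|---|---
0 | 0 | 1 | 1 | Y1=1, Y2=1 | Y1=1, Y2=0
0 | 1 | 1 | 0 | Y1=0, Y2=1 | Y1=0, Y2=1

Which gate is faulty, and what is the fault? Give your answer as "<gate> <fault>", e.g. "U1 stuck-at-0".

Fault-free values for test 1 (a=0, b=0, c=1, d=1): U0=0, U1=1, U2=1, U3=1, U4=1, giving Y1=1, Y2=1. Observed Y1=1, Y2=0.
Test 1: faults giving observed Y1=1, Y2=0 are {U0 stuck-at-1, U2 stuck-at-0, U3 stuck-at-0, U4 stuck-at-0}.
Test 2 (a=0, b=1, c=1, d=0): fault-free U0=0, U1=0, U2=0, U3=1, U4=1 → Y1=0, Y2=1; observed Y1=0, Y2=1. Eliminates U0 stuck-at-1, U3 stuck-at-0, U4 stuck-at-0.
Only U2 stuck-at-0 is consistent with every test.

U2 stuck-at-0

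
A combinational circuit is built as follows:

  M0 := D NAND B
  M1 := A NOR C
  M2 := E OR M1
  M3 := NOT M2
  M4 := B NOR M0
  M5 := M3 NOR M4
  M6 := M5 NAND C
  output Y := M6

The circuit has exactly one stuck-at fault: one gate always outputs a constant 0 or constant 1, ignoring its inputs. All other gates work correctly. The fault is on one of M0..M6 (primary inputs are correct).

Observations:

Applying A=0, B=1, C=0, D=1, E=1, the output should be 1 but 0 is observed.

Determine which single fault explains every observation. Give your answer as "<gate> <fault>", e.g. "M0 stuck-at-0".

M6 stuck-at-0

Fault-free values for test 1 (A=0, B=1, C=0, D=1, E=1): M0=0, M1=1, M2=1, M3=0, M4=0, M5=1, M6=1, giving Y=1. Observed 0.
Test 1: faults giving observed 0 are {M6 stuck-at-0}.
Only M6 stuck-at-0 is consistent with every test.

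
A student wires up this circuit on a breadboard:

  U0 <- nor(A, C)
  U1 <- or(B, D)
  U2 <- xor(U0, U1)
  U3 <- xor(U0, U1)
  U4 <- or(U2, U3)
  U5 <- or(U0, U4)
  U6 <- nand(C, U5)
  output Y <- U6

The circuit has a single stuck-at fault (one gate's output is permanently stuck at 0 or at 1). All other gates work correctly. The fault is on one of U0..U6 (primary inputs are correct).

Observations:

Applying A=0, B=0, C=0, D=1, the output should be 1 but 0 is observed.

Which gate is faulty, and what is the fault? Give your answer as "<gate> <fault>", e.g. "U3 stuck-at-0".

U6 stuck-at-0

Fault-free values for test 1 (A=0, B=0, C=0, D=1): U0=1, U1=1, U2=0, U3=0, U4=0, U5=1, U6=1, giving Y=1. Observed 0.
Test 1: faults giving observed 0 are {U6 stuck-at-0}.
Only U6 stuck-at-0 is consistent with every test.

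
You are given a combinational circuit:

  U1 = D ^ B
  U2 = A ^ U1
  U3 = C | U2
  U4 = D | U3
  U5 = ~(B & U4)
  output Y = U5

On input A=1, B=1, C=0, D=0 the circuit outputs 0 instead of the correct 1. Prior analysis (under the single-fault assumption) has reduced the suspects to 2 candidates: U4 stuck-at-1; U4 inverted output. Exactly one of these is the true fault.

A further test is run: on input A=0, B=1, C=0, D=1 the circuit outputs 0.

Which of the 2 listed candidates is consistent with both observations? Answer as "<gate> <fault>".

Evaluate each candidate on input A=0, B=1, C=0, D=1:
  U4 stuck-at-1: U1=0, U2=0, U3=0, U4=1 [stuck-at-1], U5=0 → 0 — matches
  U4 inverted output: U1=0, U2=0, U3=0, U4=0 [inverted output], U5=1 → 1 — eliminated
Only U4 stuck-at-1 reproduces the observed 0.

U4 stuck-at-1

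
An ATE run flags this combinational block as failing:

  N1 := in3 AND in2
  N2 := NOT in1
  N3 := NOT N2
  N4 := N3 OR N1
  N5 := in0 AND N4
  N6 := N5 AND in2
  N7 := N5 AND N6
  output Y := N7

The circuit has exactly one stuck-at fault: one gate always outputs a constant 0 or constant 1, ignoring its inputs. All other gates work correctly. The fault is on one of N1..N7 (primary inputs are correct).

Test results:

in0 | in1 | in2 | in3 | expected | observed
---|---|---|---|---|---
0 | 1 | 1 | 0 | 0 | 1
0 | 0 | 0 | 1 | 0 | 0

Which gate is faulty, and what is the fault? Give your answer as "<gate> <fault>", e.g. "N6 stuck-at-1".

Fault-free values for test 1 (in0=0, in1=1, in2=1, in3=0): N1=0, N2=0, N3=1, N4=1, N5=0, N6=0, N7=0, giving Y=0. Observed 1.
Test 1: faults giving observed 1 are {N5 stuck-at-1, N7 stuck-at-1}.
Test 2 (in0=0, in1=0, in2=0, in3=1): fault-free N1=0, N2=1, N3=0, N4=0, N5=0, N6=0, N7=0 → 0; observed 0. Eliminates N7 stuck-at-1.
Only N5 stuck-at-1 is consistent with every test.

N5 stuck-at-1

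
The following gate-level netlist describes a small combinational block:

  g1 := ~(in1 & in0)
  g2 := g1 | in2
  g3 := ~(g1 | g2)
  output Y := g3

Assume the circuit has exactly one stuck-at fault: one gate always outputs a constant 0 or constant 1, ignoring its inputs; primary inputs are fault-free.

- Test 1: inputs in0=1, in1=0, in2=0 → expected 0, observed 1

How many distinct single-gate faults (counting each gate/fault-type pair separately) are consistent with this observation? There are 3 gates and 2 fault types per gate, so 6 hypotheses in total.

2

Fault-free: g1=1, g2=1, g3=0 → 0. Observed 1.
  g1 stuck-at-0: output 1 ✓
  g1 stuck-at-1: output 0 ✗
  g2 stuck-at-0: output 0 ✗
  g2 stuck-at-1: output 0 ✗
  g3 stuck-at-0: output 0 ✗
  g3 stuck-at-1: output 1 ✓
Consistent faults: {g1 stuck-at-0, g3 stuck-at-1} — 2 in all.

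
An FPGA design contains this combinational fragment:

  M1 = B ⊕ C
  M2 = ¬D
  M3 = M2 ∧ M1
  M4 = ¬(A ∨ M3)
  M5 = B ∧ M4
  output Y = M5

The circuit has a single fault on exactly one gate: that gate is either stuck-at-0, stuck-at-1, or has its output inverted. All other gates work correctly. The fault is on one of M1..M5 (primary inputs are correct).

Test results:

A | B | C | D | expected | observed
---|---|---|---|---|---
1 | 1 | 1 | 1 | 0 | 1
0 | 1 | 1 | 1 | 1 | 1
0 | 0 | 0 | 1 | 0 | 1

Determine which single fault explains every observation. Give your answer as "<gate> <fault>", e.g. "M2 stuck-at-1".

M5 stuck-at-1

Fault-free values for test 1 (A=1, B=1, C=1, D=1): M1=0, M2=0, M3=0, M4=0, M5=0, giving Y=0. Observed 1.
Test 1: faults giving observed 1 are {M4 stuck-at-1, M4 inverted output, M5 stuck-at-1, M5 inverted output}.
Test 2 (A=0, B=1, C=1, D=1): fault-free M1=0, M2=0, M3=0, M4=1, M5=1 → 1; observed 1. Eliminates M4 inverted output, M5 inverted output.
Test 3 (A=0, B=0, C=0, D=1): fault-free M1=0, M2=0, M3=0, M4=1, M5=0 → 0; observed 1. Eliminates M4 stuck-at-1.
Only M5 stuck-at-1 is consistent with every test.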